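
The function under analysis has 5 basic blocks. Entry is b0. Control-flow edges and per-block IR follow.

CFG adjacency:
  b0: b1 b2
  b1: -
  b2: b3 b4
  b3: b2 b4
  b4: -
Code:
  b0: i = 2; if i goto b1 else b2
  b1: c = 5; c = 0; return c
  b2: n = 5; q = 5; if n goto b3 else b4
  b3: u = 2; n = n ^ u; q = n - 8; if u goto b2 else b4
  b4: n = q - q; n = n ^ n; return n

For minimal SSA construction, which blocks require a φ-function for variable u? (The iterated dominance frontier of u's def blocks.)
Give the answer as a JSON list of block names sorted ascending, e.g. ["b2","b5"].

idom tree: b1←b0 b2←b0 b3←b2 b4←b2
Join-block Dom:
  b2: preds {b0,b3}: {b0} ∩ {b0,b2,b3} = {b0}; idom=b0
  b4: preds {b2,b3}: {b0,b2} ∩ {b0,b2,b3} = {b0,b2}; idom=b2

Frontier:
  b2←b0: walk · to b0
  b2←b3: walk b3→b2 to b0
  b4←b2: walk · to b2
  b4←b3: walk b3 to b2
  b0 → ∅
  b1 → ∅
  b2 → {b2}
  b3 → {b2,b4}
  b4 → ∅

φ for u: defs {b3}
  DF⁺ = {b2,b4}

Answer: ["b2", "b4"]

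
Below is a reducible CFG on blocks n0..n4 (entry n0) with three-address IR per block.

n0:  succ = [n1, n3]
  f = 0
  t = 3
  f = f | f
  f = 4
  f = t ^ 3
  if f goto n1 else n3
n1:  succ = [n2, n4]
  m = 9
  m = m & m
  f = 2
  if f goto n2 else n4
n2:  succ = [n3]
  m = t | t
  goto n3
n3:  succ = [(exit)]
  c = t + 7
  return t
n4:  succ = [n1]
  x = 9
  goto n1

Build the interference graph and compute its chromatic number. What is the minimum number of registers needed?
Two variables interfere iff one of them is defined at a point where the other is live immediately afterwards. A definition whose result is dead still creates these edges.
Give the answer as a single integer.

def/use:
  n0: {f,t} / ∅
  n1: {f,m} / ∅
  n2: {m} / {t}
  n3: {c} / {t}
  n4: {x} / ∅

Liveness:
  n0: in=∅ out={t}
  n1: in={t} out={t}
  n2: in={t} out={t}
  n3: in={t} out=∅
  n4: in={t} out={t}

Conflict graph:
  c↔{t}
  f↔{t}
  m↔{t}
  t↔{c,f,m,x}
  x↔{t}

Chromatic number:
  lower bound: {c,t} mutually conflict ⇒ χ ≥ 2
  2-colouring: r0={t}  r1={c,f,m,x}
  χ = 2

Answer: 2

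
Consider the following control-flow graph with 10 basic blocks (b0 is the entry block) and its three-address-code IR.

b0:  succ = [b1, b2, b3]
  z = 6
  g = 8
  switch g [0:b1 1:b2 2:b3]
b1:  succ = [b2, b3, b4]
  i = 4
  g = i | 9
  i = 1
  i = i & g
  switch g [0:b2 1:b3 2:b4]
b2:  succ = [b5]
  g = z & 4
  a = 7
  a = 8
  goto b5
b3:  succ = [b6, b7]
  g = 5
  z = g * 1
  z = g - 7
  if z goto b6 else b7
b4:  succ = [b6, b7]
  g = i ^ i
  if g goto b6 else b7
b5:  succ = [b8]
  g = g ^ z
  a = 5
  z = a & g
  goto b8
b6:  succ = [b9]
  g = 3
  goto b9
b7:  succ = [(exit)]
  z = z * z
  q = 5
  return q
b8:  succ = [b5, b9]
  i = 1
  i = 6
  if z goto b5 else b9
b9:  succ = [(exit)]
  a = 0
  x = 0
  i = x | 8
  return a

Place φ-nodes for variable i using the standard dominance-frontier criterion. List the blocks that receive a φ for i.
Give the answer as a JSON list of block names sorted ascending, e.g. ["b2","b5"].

idom tree: b1←b0 b2←b0 b3←b0 b4←b1 b5←b2 b6←b0 b7←b0 b8←b5 b9←b0
Dom at joins:
  b2: preds {b0,b1}: {b0} ∩ {b0,b1} = {b0}; idom=b0
  b3: preds {b0,b1}: {b0} ∩ {b0,b1} = {b0}; idom=b0
  b5: preds {b2,b8}: {b0,b2} ∩ {b0,b2,b5,b8} = {b0,b2}; idom=b2
  b6: preds {b3,b4}: {b0,b3} ∩ {b0,b1,b4} = {b0}; idom=b0
  b7: preds {b3,b4}: {b0,b3} ∩ {b0,b1,b4} = {b0}; idom=b0
  b9: preds {b6,b8}: {b0,b6} ∩ {b0,b2,b5,b8} = {b0}; idom=b0

DF derivation:
  join b2 pred b0: · stop@b0
  join b2 pred b1: b1 stop@b0
  join b3 pred b0: · stop@b0
  join b3 pred b1: b1 stop@b0
  join b5 pred b2: · stop@b2
  join b5 pred b8: b8→b5 stop@b2
  join b6 pred b3: b3 stop@b0
  join b6 pred b4: b4→b1 stop@b0
  join b7 pred b3: b3 stop@b0
  join b7 pred b4: b4→b1 stop@b0
  join b9 pred b6: b6 stop@b0
  join b9 pred b8: b8→b5→b2 stop@b0
  DF(b0)=∅
  DF(b1)={b2,b3,b6,b7}
  DF(b2)={b9}
  DF(b3)={b6,b7}
  DF(b4)={b6,b7}
  DF(b5)={b5,b9}
  DF(b6)={b9}
  DF(b7)=∅
  DF(b8)={b5,b9}
  DF(b9)=∅

φ for i: defs {b1,b8,b9}
  DF⁺ = {b2,b3,b5,b6,b7,b9}

Answer: ["b2", "b3", "b5", "b6", "b7", "b9"]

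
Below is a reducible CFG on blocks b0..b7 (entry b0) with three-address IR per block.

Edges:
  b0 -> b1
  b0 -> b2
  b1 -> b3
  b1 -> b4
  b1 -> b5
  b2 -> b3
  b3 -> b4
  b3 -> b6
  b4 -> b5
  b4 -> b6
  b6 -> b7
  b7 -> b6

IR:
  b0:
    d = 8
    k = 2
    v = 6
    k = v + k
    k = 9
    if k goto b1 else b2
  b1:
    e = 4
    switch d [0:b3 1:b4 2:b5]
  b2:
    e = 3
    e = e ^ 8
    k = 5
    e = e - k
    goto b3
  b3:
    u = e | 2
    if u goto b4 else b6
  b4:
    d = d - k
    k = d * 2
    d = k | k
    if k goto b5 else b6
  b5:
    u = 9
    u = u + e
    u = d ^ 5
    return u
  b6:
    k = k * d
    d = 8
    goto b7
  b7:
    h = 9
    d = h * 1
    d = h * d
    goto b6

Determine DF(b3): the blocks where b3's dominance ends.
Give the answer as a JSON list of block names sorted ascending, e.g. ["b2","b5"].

idom tree: b1←b0 b2←b0 b3←b0 b4←b0 b5←b0 b6←b0 b7←b6
Dom at joins:
  b3: preds {b1,b2}: {b0,b1} ∩ {b0,b2} = {b0}; idom=b0
  b4: preds {b1,b3}: {b0,b1} ∩ {b0,b3} = {b0}; idom=b0
  b5: preds {b1,b4}: {b0,b1} ∩ {b0,b4} = {b0}; idom=b0
  b6: preds {b3,b4,b7}: {b0,b3} ∩ {b0,b4} ∩ {b0,b6,b7} = {b0}; idom=b0

DF derivation:
  b3←b1: walk b1 to b0
  b3←b2: walk b2 to b0
  b4←b1: walk b1 to b0
  b4←b3: walk b3 to b0
  b5←b1: walk b1 to b0
  b5←b4: walk b4 to b0
  b6←b3: walk b3 to b0
  b6←b4: walk b4 to b0
  b6←b7: walk b7→b6 to b0
  DF(b0)=∅
  DF(b1)={b3,b4,b5}
  DF(b2)={b3}
  DF(b3)={b4,b6}
  DF(b4)={b5,b6}
  DF(b5)=∅
  DF(b6)={b6}
  DF(b7)={b6}

DF(b3) = ["b4", "b6"]

Answer: ["b4", "b6"]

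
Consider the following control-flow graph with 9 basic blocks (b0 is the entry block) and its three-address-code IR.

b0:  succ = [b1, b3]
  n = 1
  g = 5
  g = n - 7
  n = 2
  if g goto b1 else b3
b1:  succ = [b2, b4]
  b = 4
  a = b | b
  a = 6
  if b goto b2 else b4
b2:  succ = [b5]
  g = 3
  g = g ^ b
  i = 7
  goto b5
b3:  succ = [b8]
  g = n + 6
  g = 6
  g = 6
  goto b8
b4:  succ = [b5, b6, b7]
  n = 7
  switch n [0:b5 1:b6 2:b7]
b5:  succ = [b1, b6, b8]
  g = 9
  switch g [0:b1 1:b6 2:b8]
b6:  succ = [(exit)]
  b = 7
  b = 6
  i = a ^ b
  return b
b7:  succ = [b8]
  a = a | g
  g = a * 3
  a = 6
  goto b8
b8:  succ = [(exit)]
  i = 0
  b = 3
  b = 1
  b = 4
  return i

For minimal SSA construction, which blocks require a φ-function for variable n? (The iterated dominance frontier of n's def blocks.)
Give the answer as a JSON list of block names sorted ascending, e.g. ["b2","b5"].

Answer: ["b1", "b5", "b6", "b8"]

Working:
idom tree: b1←b0 b2←b1 b3←b0 b4←b1 b5←b1 b6←b1 b7←b4 b8←b0
Dom∩ at merges:
  b1: preds {b0,b5}: {b0} ∩ {b0,b1,b5} = {b0}; idom=b0
  b5: preds {b2,b4}: {b0,b1,b2} ∩ {b0,b1,b4} = {b0,b1}; idom=b1
  b6: preds {b4,b5}: {b0,b1,b4} ∩ {b0,b1,b5} = {b0,b1}; idom=b1
  b8: preds {b3,b5,b7}: {b0,b3} ∩ {b0,b1,b5} ∩ {b0,b1,b4,b7} = {b0}; idom=b0

DF derivation:
  join b1 pred b0: · stop@b0
  join b1 pred b5: b5→b1 stop@b0
  join b5 pred b2: b2 stop@b1
  join b5 pred b4: b4 stop@b1
  join b6 pred b4: b4 stop@b1
  join b6 pred b5: b5 stop@b1
  join b8 pred b3: b3 stop@b0
  join b8 pred b5: b5→b1 stop@b0
  join b8 pred b7: b7→b4→b1 stop@b0
  b0: DF=∅
  b1: DF={b1,b8}
  b2: DF={b5}
  b3: DF={b8}
  b4: DF={b5,b6,b8}
  b5: DF={b1,b6,b8}
  b6: DF=∅
  b7: DF={b8}
  b8: DF=∅

φ for n: defs {b0,b4}
  DF⁺ = {b1,b5,b6,b8}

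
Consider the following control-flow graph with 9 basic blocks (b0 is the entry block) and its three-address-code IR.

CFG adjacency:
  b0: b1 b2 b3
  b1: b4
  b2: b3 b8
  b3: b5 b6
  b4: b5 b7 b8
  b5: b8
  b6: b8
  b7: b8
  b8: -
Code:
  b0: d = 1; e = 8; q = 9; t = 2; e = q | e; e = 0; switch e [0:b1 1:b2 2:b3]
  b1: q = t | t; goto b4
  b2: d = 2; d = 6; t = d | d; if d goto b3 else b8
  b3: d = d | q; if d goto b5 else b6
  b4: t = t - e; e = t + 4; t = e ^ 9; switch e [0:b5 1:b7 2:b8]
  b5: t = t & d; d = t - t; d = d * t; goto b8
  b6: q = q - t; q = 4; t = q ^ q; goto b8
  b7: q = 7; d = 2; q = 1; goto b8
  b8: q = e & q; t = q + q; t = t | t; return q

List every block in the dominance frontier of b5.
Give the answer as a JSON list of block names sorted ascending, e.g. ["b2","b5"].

idom tree: b1←b0 b2←b0 b3←b0 b4←b1 b5←b0 b6←b3 b7←b4 b8←b0
Join-block Dom:
  b3: preds {b0,b2}: {b0} ∩ {b0,b2} = {b0}; idom=b0
  b5: preds {b3,b4}: {b0,b3} ∩ {b0,b1,b4} = {b0}; idom=b0
  b8: preds {b2,b4,b5,b6,b7}: {b0,b2} ∩ {b0,b1,b4} ∩ {b0,b5} ∩ {b0,b3,b6} ∩ {b0,b1,b4,b7} = {b0}; idom=b0

DF derivation:
  join b3 pred b0: · stop@b0
  join b3 pred b2: b2 stop@b0
  join b5 pred b3: b3 stop@b0
  join b5 pred b4: b4→b1 stop@b0
  join b8 pred b2: b2 stop@b0
  join b8 pred b4: b4→b1 stop@b0
  join b8 pred b5: b5 stop@b0
  join b8 pred b6: b6→b3 stop@b0
  join b8 pred b7: b7→b4→b1 stop@b0
  b0: DF=∅
  b1: DF={b5,b8}
  b2: DF={b3,b8}
  b3: DF={b5,b8}
  b4: DF={b5,b8}
  b5: DF={b8}
  b6: DF={b8}
  b7: DF={b8}
  b8: DF=∅

DF(b5) = ["b8"]

Answer: ["b8"]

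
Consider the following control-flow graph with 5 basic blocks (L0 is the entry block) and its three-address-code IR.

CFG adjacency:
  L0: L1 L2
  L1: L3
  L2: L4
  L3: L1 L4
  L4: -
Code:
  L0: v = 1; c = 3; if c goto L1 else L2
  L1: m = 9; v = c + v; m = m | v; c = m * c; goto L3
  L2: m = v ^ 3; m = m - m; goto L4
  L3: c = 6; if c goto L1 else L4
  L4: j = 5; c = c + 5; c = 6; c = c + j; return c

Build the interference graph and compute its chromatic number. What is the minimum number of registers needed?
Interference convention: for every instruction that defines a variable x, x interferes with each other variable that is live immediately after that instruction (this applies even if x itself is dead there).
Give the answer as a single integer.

Block summaries:
  L0 def {c,v} use ∅
  L1 def {c,m,v} use {c,v}
  L2 def {m} use {v}
  L3 def {c} use ∅
  L4 def {c,j} use {c}

Liveness:
  L0: in=∅ out={c,v}
  L1: in={c,v} out={v}
  L2: in={c,v} out={c}
  L3: in={v} out={c,v}
  L4: in={c} out=∅

Interfere edges:
  c↔{j,m,v}
  j↔{c}
  m↔{c,v}
  v↔{c,m}

Registers:
  clique {c,m,v} ⇒ need ≥ 3
  3-colouring: r0={c}  r1={j,m}  r2={v}
  χ = 3

Answer: 3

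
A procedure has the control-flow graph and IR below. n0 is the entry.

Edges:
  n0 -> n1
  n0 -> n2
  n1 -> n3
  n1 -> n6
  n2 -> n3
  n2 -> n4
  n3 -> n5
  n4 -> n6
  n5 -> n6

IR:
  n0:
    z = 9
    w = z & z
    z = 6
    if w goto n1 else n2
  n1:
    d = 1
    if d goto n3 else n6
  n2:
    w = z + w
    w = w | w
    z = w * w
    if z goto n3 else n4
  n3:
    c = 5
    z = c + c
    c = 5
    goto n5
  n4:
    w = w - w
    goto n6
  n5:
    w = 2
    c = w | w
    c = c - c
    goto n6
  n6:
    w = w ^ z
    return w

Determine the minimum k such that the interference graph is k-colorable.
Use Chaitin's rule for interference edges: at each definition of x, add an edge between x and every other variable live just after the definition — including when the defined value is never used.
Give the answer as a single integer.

Answer: 3

Analysis:
Block summaries:
  n0 def {w,z} use ∅
  n1 def {d} use ∅
  n2 def {w,z} use {w,z}
  n3 def {c,z} use ∅
  n4 def {w} use {w}
  n5 def {c,w} use ∅
  n6 def {w} use {w,z}

Liveness:
  n0: in=∅ out={w,z}
  n1: in={w,z} out={w,z}
  n2: in={w,z} out={w,z}
  n3: in=∅ out={z}
  n4: in={w,z} out={w,z}
  n5: in={z} out={w,z}
  n6: in={w,z} out=∅

Conflict graph:
  c: {w,z}
  d: {w,z}
  w: {c,d,z}
  z: {c,d,w}

Registers:
  lower bound: {c,w,z} mutually conflict ⇒ χ ≥ 3
  assign c→c2 d→c2 w→c0 z→c1 — no edge inside a register ⇒ χ ≤ 3
  χ = 3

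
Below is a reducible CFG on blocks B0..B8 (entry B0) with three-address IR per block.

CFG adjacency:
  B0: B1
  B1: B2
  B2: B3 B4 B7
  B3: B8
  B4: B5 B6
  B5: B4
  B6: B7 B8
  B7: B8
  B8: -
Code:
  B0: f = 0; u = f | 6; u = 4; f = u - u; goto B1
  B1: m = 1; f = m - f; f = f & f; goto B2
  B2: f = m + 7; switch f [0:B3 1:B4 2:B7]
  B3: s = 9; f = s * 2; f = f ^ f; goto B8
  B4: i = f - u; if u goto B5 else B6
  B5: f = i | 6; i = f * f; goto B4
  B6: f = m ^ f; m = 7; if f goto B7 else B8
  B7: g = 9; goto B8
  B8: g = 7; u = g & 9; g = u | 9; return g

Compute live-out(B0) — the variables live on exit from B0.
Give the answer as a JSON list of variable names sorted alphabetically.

def/use:
  B0 def {f,u} use ∅
  B1 def {f,m} use {f}
  B2 def {f} use {m}
  B3 def {f,s} use ∅
  B4 def {i} use {f,u}
  B5 def {f,i} use {i}
  B6 def {f,m} use {f,m}
  B7 def {g} use ∅
  B8 def {g,u} use ∅

Backward fixpoint:
  live B0: ∅→{f,u}
  live B1: {f,u}→{m,u}
  live B2: {m,u}→{f,m,u}
  live B3: ∅→∅
  live B4: {f,m,u}→{f,i,m,u}
  live B5: {i,m,u}→{f,m,u}
  live B6: {f,m}→∅
  live B7: ∅→∅
  live B8: ∅→∅

live-out(B0) = ["f", "u"]

Answer: ["f", "u"]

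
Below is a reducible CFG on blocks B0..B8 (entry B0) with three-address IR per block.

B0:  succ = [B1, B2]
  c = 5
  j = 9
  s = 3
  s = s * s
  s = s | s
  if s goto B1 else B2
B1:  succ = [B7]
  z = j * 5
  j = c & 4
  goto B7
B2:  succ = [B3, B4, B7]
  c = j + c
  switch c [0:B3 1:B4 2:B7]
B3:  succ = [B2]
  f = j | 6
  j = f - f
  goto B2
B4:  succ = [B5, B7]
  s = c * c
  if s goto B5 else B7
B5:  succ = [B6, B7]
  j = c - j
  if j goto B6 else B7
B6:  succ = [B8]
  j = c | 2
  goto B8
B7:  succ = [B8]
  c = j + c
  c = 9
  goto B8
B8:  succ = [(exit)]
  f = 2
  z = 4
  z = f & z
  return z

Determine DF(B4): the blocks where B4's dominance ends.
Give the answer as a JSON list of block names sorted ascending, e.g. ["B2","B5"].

Answer: ["B7", "B8"]

Analysis:
idom tree: B1←B0 B2←B0 B3←B2 B4←B2 B5←B4 B6←B5 B7←B0 B8←B0
Dom∩ at merges:
  B2: preds {B0,B3}: {B0} ∩ {B0,B2,B3} = {B0}; idom=B0
  B7: preds {B1,B2,B4,B5}: {B0,B1} ∩ {B0,B2} ∩ {B0,B2,B4} ∩ {B0,B2,B4,B5} = {B0}; idom=B0
  B8: preds {B6,B7}: {B0,B2,B4,B5,B6} ∩ {B0,B7} = {B0}; idom=B0

Frontier:
  join B2 pred B0: · stop@B0
  join B2 pred B3: B3→B2 stop@B0
  join B7 pred B1: B1 stop@B0
  join B7 pred B2: B2 stop@B0
  join B7 pred B4: B4→B2 stop@B0
  join B7 pred B5: B5→B4→B2 stop@B0
  join B8 pred B6: B6→B5→B4→B2 stop@B0
  join B8 pred B7: B7 stop@B0
  B0: DF=∅
  B1: DF={B7}
  B2: DF={B2,B7,B8}
  B3: DF={B2}
  B4: DF={B7,B8}
  B5: DF={B7,B8}
  B6: DF={B8}
  B7: DF={B8}
  B8: DF=∅

DF(B4) = ["B7", "B8"]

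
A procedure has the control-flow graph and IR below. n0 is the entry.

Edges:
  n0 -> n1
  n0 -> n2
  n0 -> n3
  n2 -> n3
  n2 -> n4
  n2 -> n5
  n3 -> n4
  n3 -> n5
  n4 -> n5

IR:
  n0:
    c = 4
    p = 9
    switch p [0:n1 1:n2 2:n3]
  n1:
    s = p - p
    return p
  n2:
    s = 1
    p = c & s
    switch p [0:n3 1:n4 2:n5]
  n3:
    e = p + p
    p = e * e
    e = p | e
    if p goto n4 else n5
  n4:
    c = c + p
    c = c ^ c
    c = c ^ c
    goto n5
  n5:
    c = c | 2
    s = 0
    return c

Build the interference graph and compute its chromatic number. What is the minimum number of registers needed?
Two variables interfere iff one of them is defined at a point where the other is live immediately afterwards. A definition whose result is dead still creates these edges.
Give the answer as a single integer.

Block summaries:
  n0: {c,p} / ∅
  n1: {s} / {p}
  n2: {p,s} / {c}
  n3: {e,p} / {p}
  n4: {c} / {c,p}
  n5: {c,s} / {c}

Liveness:
  n0 li=∅ lo={c,p}
  n1 li={p} lo=∅
  n2 li={c} lo={c,p}
  n3 li={c,p} lo={c,p}
  n4 li={c,p} lo={c}
  n5 li={c} lo=∅

Conflict graph:
  c — {e,p,s}
  e — {c,p}
  p — {c,e,s}
  s — {c,p}

Chromatic number:
  lower bound: {c,e,p} mutually conflict ⇒ χ ≥ 3
  assign c→R0 e→R2 p→R1 s→R2 — no edge inside a register ⇒ χ ≤ 3
  χ = 3

Answer: 3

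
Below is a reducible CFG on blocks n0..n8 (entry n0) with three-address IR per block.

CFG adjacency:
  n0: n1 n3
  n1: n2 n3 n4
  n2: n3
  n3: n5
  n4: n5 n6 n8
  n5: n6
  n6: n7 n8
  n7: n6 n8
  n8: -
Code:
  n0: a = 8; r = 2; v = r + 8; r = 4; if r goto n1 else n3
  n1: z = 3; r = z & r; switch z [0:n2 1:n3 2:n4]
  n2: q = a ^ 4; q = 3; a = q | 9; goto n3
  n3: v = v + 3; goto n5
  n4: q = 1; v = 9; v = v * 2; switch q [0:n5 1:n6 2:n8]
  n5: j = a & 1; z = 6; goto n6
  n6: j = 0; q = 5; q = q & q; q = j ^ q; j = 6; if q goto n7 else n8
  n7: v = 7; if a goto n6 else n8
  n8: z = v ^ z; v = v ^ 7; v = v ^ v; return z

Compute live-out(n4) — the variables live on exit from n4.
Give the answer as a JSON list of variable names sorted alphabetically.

Answer: ["a", "v", "z"]

Derivation:
Per-block:
  n0: {a,r,v} / ∅
  n1: {r,z} / {r}
  n2: {a,q} / {a}
  n3: {v} / {v}
  n4: {q,v} / ∅
  n5: {j,z} / {a}
  n6: {j,q} / ∅
  n7: {v} / {a}
  n8: {v,z} / {v,z}

Liveness:
  n0: in=∅ out={a,r,v}
  n1: in={a,r,v} out={a,v,z}
  n2: in={a,v} out={a,v}
  n3: in={a,v} out={a,v}
  n4: in={a,z} out={a,v,z}
  n5: in={a,v} out={a,v,z}
  n6: in={a,v,z} out={a,v,z}
  n7: in={a,z} out={a,v,z}
  n8: in={v,z} out=∅

live-out(n4) = ["a", "v", "z"]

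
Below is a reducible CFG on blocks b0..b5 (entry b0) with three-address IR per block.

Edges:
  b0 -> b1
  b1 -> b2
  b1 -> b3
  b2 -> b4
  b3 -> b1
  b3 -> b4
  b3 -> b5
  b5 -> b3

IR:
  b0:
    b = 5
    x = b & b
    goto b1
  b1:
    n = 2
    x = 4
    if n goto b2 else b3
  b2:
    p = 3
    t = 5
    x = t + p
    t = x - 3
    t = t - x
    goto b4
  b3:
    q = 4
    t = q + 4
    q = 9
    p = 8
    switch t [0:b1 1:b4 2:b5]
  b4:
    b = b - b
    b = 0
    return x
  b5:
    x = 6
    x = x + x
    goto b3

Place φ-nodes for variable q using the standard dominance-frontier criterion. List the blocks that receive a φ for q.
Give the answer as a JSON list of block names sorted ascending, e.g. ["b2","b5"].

idom tree: b1←b0 b2←b1 b3←b1 b4←b1 b5←b3
Join-block Dom:
  b1: preds {b0,b3}: {b0} ∩ {b0,b1,b3} = {b0}; idom=b0
  b3: preds {b1,b5}: {b0,b1} ∩ {b0,b1,b3,b5} = {b0,b1}; idom=b1
  b4: preds {b2,b3}: {b0,b1,b2} ∩ {b0,b1,b3} = {b0,b1}; idom=b1

Frontier:
  b1←b0: walk · to b0
  b1←b3: walk b3→b1 to b0
  b3←b1: walk · to b1
  b3←b5: walk b5→b3 to b1
  b4←b2: walk b2 to b1
  b4←b3: walk b3 to b1
  b0: DF=∅
  b1: DF={b1}
  b2: DF={b4}
  b3: DF={b1,b3,b4}
  b4: DF=∅
  b5: DF={b3}

φ for q: defs {b3}
  DF⁺ = {b1,b3,b4}

Answer: ["b1", "b3", "b4"]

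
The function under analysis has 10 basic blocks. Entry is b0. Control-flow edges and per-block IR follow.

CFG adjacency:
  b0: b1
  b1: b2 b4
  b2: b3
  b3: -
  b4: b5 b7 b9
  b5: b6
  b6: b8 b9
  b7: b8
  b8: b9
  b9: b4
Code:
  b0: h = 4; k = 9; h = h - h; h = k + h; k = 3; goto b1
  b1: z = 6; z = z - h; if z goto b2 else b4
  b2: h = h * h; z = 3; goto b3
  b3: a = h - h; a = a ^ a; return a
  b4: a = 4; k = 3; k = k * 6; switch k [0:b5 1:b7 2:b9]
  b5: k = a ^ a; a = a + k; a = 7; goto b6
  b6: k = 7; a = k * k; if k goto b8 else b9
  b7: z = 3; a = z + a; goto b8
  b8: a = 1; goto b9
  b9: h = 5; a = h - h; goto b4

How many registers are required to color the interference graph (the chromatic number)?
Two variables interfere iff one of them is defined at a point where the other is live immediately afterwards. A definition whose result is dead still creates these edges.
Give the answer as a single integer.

Answer: 2

Analysis:
Block summaries:
  b0: def={h,k} ue=∅
  b1: def={z} ue={h}
  b2: def={h,z} ue={h}
  b3: def={a} ue={h}
  b4: def={a,k} ue=∅
  b5: def={a,k} ue={a}
  b6: def={a,k} ue=∅
  b7: def={a,z} ue={a}
  b8: def={a} ue=∅
  b9: def={a,h} ue=∅

Liveness:
  b0: in=∅ out={h}
  b1: in={h} out={h}
  b2: in={h} out={h}
  b3: in={h} out=∅
  b4: in=∅ out={a}
  b5: in={a} out=∅
  b6: in=∅ out=∅
  b7: in={a} out=∅
  b8: in=∅ out=∅
  b9: in=∅ out=∅

Interference:
  a — {k,z}
  h — {k,z}
  k — {a,h}
  z — {a,h}

Registers:
  {a,k} pairwise interfere (2-clique) ⇒ χ ≥ 2
  2-colouring: R0={a,h}  R1={k,z}
  χ = 2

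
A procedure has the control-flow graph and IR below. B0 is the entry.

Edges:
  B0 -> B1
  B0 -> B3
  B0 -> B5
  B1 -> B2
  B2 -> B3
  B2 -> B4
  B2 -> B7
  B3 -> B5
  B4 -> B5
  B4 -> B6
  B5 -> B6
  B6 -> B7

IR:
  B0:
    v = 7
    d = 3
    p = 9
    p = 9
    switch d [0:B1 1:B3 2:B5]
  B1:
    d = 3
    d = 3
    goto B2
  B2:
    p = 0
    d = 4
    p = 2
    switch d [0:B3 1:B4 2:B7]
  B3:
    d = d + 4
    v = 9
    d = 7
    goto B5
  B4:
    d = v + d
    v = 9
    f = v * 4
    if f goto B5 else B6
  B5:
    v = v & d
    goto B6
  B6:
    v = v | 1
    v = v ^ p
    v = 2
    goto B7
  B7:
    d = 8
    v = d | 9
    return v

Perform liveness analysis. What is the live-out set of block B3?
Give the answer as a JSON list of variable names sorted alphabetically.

Answer: ["d", "p", "v"]

Derivation:
def/use:
  B0: {d,p,v} / ∅
  B1: {d} / ∅
  B2: {d,p} / ∅
  B3: {d,v} / {d}
  B4: {d,f,v} / {d,v}
  B5: {v} / {d,v}
  B6: {v} / {p,v}
  B7: {d,v} / ∅

Live sets:
  live B0: ∅→{d,p,v}
  live B1: {v}→{v}
  live B2: {v}→{d,p,v}
  live B3: {d,p}→{d,p,v}
  live B4: {d,p,v}→{d,p,v}
  live B5: {d,p,v}→{p,v}
  live B6: {p,v}→∅
  live B7: ∅→∅

live-out(B3) = ["d", "p", "v"]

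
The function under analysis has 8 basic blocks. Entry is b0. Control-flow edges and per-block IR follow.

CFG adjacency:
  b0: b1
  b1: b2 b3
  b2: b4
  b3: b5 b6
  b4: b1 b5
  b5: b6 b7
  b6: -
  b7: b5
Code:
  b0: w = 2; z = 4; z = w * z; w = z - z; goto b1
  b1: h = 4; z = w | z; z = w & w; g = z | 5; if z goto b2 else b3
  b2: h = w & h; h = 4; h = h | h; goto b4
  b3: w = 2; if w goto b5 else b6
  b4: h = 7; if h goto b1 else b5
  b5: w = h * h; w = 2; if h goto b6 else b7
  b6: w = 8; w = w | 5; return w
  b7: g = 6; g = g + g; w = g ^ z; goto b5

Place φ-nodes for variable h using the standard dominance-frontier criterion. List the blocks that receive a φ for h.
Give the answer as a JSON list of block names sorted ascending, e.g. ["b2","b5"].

Answer: ["b1", "b5", "b6"]

Analysis:
idom tree: b1←b0 b2←b1 b3←b1 b4←b2 b5←b1 b6←b1 b7←b5
Join-block Dom:
  b1: preds {b0,b4}: {b0} ∩ {b0,b1,b2,b4} = {b0}; idom=b0
  b5: preds {b3,b4,b7}: {b0,b1,b3} ∩ {b0,b1,b2,b4} ∩ {b0,b1,b5,b7} = {b0,b1}; idom=b1
  b6: preds {b3,b5}: {b0,b1,b3} ∩ {b0,b1,b5} = {b0,b1}; idom=b1

DF walk-up:
  b1←b0: walk · to b0
  b1←b4: walk b4→b2→b1 to b0
  b5←b3: walk b3 to b1
  b5←b4: walk b4→b2 to b1
  b5←b7: walk b7→b5 to b1
  b6←b3: walk b3 to b1
  b6←b5: walk b5 to b1
  b0: DF=∅
  b1: DF={b1}
  b2: DF={b1,b5}
  b3: DF={b5,b6}
  b4: DF={b1,b5}
  b5: DF={b5,b6}
  b6: DF=∅
  b7: DF={b5}

φ for h: defs {b1,b2,b4}
  DF⁺ = {b1,b5,b6}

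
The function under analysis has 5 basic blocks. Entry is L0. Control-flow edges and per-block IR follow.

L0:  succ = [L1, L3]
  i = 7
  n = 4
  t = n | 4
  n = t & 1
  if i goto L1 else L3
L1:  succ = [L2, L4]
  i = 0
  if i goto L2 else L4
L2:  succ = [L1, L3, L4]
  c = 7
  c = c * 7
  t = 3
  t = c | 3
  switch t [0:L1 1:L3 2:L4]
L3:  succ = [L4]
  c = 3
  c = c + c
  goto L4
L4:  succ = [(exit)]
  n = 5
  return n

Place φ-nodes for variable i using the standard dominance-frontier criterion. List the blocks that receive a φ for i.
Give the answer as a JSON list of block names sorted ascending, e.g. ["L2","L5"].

idom tree: L1←L0 L2←L1 L3←L0 L4←L0
Join-block Dom:
  L1: preds {L0,L2}: {L0} ∩ {L0,L1,L2} = {L0}; idom=L0
  L3: preds {L0,L2}: {L0} ∩ {L0,L1,L2} = {L0}; idom=L0
  L4: preds {L1,L2,L3}: {L0,L1} ∩ {L0,L1,L2} ∩ {L0,L3} = {L0}; idom=L0

DF derivation:
  L1←L0: walk · to L0
  L1←L2: walk L2→L1 to L0
  L3←L0: walk · to L0
  L3←L2: walk L2→L1 to L0
  L4←L1: walk L1 to L0
  L4←L2: walk L2→L1 to L0
  L4←L3: walk L3 to L0
  L0 → ∅
  L1 → {L1,L3,L4}
  L2 → {L1,L3,L4}
  L3 → {L4}
  L4 → ∅

φ for i: defs {L0,L1}
  DF⁺ = {L1,L3,L4}

Answer: ["L1", "L3", "L4"]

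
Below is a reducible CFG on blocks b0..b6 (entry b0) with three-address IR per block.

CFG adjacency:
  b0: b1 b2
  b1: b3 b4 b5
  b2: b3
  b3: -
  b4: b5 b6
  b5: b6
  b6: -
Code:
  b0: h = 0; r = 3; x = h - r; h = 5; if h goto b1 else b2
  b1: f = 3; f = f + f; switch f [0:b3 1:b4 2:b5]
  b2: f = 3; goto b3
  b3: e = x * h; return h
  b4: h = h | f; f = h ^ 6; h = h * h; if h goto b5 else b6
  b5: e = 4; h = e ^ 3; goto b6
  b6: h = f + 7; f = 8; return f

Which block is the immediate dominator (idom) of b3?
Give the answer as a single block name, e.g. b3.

Answer: b0

Derivation:
idom tree: b1←b0 b2←b0 b3←b0 b4←b1 b5←b1 b6←b1
Dom at joins:
  b3: preds {b1,b2}: {b0,b1} ∩ {b0,b2} = {b0}; idom=b0
  b5: preds {b1,b4}: {b0,b1} ∩ {b0,b1,b4} = {b0,b1}; idom=b1
  b6: preds {b4,b5}: {b0,b1,b4} ∩ {b0,b1,b5} = {b0,b1}; idom=b1

idom(b3) = b0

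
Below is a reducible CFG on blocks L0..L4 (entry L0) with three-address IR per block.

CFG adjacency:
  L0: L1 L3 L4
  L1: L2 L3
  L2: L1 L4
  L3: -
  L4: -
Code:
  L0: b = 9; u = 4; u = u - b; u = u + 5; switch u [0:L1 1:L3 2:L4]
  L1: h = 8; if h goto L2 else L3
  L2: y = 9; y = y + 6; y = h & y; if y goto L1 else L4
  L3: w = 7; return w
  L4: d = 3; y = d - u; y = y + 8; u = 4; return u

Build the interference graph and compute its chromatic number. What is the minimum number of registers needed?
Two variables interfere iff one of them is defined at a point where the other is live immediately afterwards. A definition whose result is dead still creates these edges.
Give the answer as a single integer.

Per-block:
  L0: {b,u} / ∅
  L1: {h} / ∅
  L2: {y} / {h}
  L3: {w} / ∅
  L4: {d,u,y} / {u}

Liveness:
  L0: in=∅ out={u}
  L1: in={u} out={h,u}
  L2: in={h,u} out={u}
  L3: in=∅ out=∅
  L4: in={u} out=∅

Interfere edges:
  b: {u}
  d: {u}
  h: {u,y}
  u: {b,d,h,y}
  w: ∅
  y: {h,u}

Registers:
  lower bound: {h,u,y} mutually conflict ⇒ χ ≥ 3
  assign b→r1 d→r1 h→r1 u→r0 w→r0 y→r2 — no edge inside a register ⇒ χ ≤ 3
  χ = 3

Answer: 3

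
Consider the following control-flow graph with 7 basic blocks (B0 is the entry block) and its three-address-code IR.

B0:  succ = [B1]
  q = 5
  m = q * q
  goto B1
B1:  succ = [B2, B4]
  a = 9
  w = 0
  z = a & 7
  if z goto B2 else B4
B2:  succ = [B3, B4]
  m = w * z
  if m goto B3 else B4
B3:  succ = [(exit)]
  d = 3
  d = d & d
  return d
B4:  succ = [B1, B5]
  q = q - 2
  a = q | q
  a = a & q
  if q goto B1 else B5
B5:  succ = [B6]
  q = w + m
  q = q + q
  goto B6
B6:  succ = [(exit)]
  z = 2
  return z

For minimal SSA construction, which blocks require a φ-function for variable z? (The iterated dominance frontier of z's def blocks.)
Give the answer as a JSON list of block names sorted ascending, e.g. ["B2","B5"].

idom tree: B1←B0 B2←B1 B3←B2 B4←B1 B5←B4 B6←B5
Join-block Dom:
  B1: preds {B0,B4}: {B0} ∩ {B0,B1,B4} = {B0}; idom=B0
  B4: preds {B1,B2}: {B0,B1} ∩ {B0,B1,B2} = {B0,B1}; idom=B1

DF derivation:
  join B1 pred B0: · stop@B0
  join B1 pred B4: B4→B1 stop@B0
  join B4 pred B1: · stop@B1
  join B4 pred B2: B2 stop@B1
  DF(B0)=∅
  DF(B1)={B1}
  DF(B2)={B4}
  DF(B3)=∅
  DF(B4)={B1}
  DF(B5)=∅
  DF(B6)=∅

φ for z: defs {B1,B6}
  DF⁺ = {B1}

Answer: ["B1"]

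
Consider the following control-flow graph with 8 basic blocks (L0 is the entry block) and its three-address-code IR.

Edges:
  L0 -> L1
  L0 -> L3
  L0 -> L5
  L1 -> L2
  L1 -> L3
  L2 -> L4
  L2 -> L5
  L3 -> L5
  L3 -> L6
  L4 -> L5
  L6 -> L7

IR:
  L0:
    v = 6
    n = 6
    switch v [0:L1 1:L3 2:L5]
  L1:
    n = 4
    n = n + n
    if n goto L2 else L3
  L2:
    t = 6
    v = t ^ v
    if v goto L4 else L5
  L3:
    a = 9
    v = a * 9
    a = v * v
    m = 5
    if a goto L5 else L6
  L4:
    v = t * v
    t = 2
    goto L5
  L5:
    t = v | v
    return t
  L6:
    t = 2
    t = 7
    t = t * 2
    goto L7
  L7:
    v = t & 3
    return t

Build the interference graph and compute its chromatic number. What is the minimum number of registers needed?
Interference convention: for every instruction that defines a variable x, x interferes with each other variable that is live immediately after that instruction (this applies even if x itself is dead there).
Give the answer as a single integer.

Answer: 3

Derivation:
Block summaries:
  L0: def={n,v} ue=∅
  L1: def={n} ue=∅
  L2: def={t,v} ue={v}
  L3: def={a,m,v} ue=∅
  L4: def={t,v} ue={t,v}
  L5: def={t} ue={v}
  L6: def={t} ue=∅
  L7: def={v} ue={t}

Backward fixpoint:
  L0 li=∅ lo={v}
  L1 li={v} lo={v}
  L2 li={v} lo={t,v}
  L3 li=∅ lo={v}
  L4 li={t,v} lo={v}
  L5 li={v} lo=∅
  L6 li=∅ lo={t}
  L7 li={t} lo=∅

Interference:
  a: {m,v}
  m: {a,v}
  n: {v}
  t: {v}
  v: {a,m,n,t}

Colouring:
  clique {a,m,v} ⇒ need ≥ 3
  3-colouring: c0={v}  c1={a,n,t}  c2={m}
  χ = 3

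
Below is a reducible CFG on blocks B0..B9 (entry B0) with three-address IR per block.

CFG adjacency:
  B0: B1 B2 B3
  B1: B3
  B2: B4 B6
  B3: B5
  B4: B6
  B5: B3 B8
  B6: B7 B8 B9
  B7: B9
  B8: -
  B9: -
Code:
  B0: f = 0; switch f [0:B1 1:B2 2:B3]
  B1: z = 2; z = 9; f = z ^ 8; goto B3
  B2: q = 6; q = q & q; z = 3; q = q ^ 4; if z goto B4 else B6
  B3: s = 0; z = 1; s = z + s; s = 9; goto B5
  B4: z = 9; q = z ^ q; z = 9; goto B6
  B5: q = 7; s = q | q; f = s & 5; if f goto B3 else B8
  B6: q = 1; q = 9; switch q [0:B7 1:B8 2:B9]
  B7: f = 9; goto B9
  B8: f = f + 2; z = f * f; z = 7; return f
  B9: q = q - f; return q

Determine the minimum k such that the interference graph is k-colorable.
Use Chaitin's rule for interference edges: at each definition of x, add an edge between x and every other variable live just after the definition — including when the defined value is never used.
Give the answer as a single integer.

Per-block:
  B0: {f} / ∅
  B1: {f,z} / ∅
  B2: {q,z} / ∅
  B3: {s,z} / ∅
  B4: {q,z} / {q}
  B5: {f,q,s} / ∅
  B6: {q} / ∅
  B7: {f} / ∅
  B8: {f,z} / {f}
  B9: {q} / {f,q}

Liveness:
  B0 li=∅ lo={f}
  B1 li=∅ lo=∅
  B2 li={f} lo={f,q}
  B3 li=∅ lo=∅
  B4 li={f,q} lo={f}
  B5 li=∅ lo={f}
  B6 li={f} lo={f,q}
  B7 li={q} lo={f,q}
  B8 li={f} lo=∅
  B9 li={f,q} lo=∅

Interference:
  f: {q,z}
  q: {f,z}
  s: {z}
  z: {f,q,s}

Chromatic number:
  clique {f,q,z} ⇒ need ≥ 3
  3-colouring: R0={z}  R1={f,s}  R2={q}
  χ = 3

Answer: 3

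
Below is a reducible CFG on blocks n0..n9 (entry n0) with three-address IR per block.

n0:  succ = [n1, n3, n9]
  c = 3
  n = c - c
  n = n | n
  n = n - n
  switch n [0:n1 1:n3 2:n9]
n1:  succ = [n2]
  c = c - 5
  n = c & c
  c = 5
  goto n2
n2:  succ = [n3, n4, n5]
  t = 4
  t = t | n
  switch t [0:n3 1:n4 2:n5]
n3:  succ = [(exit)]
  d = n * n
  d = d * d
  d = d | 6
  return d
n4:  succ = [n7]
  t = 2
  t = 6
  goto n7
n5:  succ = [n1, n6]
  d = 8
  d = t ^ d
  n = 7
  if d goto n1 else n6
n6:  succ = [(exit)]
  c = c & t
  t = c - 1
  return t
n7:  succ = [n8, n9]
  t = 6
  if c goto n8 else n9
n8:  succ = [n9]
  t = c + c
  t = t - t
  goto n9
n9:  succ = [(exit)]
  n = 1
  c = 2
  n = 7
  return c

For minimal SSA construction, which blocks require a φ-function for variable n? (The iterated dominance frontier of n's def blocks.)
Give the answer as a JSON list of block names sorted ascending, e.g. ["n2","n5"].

idom tree: n1←n0 n2←n1 n3←n0 n4←n2 n5←n2 n6←n5 n7←n4 n8←n7 n9←n0
Dom at joins:
  n1: preds {n0,n5}: {n0} ∩ {n0,n1,n2,n5} = {n0}; idom=n0
  n3: preds {n0,n2}: {n0} ∩ {n0,n1,n2} = {n0}; idom=n0
  n9: preds {n0,n7,n8}: {n0} ∩ {n0,n1,n2,n4,n7} ∩ {n0,n1,n2,n4,n7,n8} = {n0}; idom=n0

Frontier:
  join n1 pred n0: · stop@n0
  join n1 pred n5: n5→n2→n1 stop@n0
  join n3 pred n0: · stop@n0
  join n3 pred n2: n2→n1 stop@n0
  join n9 pred n0: · stop@n0
  join n9 pred n7: n7→n4→n2→n1 stop@n0
  join n9 pred n8: n8→n7→n4→n2→n1 stop@n0
  n0 → ∅
  n1 → {n1,n3,n9}
  n2 → {n1,n3,n9}
  n3 → ∅
  n4 → {n9}
  n5 → {n1}
  n6 → ∅
  n7 → {n9}
  n8 → {n9}
  n9 → ∅

φ for n: defs {n0,n1,n5,n9}
  DF⁺ = {n1,n3,n9}

Answer: ["n1", "n3", "n9"]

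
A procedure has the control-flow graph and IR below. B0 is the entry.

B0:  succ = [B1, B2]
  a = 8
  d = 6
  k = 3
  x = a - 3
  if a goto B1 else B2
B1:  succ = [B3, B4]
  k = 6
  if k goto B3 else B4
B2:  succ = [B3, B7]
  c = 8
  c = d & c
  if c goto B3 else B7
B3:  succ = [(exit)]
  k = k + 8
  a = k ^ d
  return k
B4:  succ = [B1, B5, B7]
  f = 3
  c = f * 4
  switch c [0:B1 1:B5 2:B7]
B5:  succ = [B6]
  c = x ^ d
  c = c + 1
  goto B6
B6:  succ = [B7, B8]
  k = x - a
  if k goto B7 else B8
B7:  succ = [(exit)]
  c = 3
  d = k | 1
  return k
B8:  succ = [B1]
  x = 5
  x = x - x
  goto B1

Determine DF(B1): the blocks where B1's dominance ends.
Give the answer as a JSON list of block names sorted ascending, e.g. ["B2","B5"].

idom tree: B1←B0 B2←B0 B3←B0 B4←B1 B5←B4 B6←B5 B7←B0 B8←B6
Join-block Dom:
  B1: preds {B0,B4,B8}: {B0} ∩ {B0,B1,B4} ∩ {B0,B1,B4,B5,B6,B8} = {B0}; idom=B0
  B3: preds {B1,B2}: {B0,B1} ∩ {B0,B2} = {B0}; idom=B0
  B7: preds {B2,B4,B6}: {B0,B2} ∩ {B0,B1,B4} ∩ {B0,B1,B4,B5,B6} = {B0}; idom=B0

Frontier:
  B1←B0: walk · to B0
  B1←B4: walk B4→B1 to B0
  B1←B8: walk B8→B6→B5→B4→B1 to B0
  B3←B1: walk B1 to B0
  B3←B2: walk B2 to B0
  B7←B2: walk B2 to B0
  B7←B4: walk B4→B1 to B0
  B7←B6: walk B6→B5→B4→B1 to B0
  DF(B0)=∅
  DF(B1)={B1,B3,B7}
  DF(B2)={B3,B7}
  DF(B3)=∅
  DF(B4)={B1,B7}
  DF(B5)={B1,B7}
  DF(B6)={B1,B7}
  DF(B7)=∅
  DF(B8)={B1}

DF(B1) = ["B1", "B3", "B7"]

Answer: ["B1", "B3", "B7"]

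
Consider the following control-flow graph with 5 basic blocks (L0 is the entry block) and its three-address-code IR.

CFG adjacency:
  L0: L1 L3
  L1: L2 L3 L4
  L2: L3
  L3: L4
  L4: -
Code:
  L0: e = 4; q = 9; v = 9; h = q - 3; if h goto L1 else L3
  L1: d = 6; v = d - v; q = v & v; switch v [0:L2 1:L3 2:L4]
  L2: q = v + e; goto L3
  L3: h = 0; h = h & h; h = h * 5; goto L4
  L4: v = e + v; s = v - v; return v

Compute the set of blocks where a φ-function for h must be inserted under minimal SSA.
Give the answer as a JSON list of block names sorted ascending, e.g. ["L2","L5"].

Answer: ["L4"]

Analysis:
idom tree: L1←L0 L2←L1 L3←L0 L4←L0
Dom∩ at merges:
  L3: preds {L0,L1,L2}: {L0} ∩ {L0,L1} ∩ {L0,L1,L2} = {L0}; idom=L0
  L4: preds {L1,L3}: {L0,L1} ∩ {L0,L3} = {L0}; idom=L0

DF walk-up:
  join L3 pred L0: · stop@L0
  join L3 pred L1: L1 stop@L0
  join L3 pred L2: L2→L1 stop@L0
  join L4 pred L1: L1 stop@L0
  join L4 pred L3: L3 stop@L0
  DF(L0)=∅
  DF(L1)={L3,L4}
  DF(L2)={L3}
  DF(L3)={L4}
  DF(L4)=∅

φ for h: defs {L0,L3}
  DF⁺ = {L4}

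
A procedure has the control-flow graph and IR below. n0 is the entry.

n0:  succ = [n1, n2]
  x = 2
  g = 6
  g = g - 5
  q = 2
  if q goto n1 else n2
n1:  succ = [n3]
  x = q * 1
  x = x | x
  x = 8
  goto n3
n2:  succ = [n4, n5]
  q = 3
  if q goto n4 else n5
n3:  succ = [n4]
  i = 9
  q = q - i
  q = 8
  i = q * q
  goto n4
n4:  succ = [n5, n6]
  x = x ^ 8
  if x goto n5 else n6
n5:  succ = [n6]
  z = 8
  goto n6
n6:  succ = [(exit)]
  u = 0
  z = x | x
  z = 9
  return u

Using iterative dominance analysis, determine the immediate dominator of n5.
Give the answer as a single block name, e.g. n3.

idom tree: n1←n0 n2←n0 n3←n1 n4←n0 n5←n0 n6←n0
Dom at joins:
  n4: preds {n2,n3}: {n0,n2} ∩ {n0,n1,n3} = {n0}; idom=n0
  n5: preds {n2,n4}: {n0,n2} ∩ {n0,n4} = {n0}; idom=n0
  n6: preds {n4,n5}: {n0,n4} ∩ {n0,n5} = {n0}; idom=n0

idom(n5) = n0

Answer: n0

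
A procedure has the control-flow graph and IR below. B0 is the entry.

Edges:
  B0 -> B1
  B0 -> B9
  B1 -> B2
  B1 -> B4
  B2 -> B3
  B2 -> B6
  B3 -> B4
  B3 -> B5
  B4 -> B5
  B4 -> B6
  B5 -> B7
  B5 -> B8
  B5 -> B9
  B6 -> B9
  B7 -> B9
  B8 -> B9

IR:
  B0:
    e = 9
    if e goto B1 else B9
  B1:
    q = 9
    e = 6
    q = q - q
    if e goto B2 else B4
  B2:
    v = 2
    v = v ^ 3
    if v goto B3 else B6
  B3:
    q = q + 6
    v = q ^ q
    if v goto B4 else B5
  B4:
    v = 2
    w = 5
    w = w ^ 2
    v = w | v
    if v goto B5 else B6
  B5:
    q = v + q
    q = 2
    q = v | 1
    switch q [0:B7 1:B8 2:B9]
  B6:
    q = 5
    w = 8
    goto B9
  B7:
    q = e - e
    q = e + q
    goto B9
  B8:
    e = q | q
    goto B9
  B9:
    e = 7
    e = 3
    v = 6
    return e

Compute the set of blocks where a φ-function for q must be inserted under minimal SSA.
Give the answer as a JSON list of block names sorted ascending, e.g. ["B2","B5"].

idom tree: B1←B0 B2←B1 B3←B2 B4←B1 B5←B1 B6←B1 B7←B5 B8←B5 B9←B0
Join-block Dom:
  B4: preds {B1,B3}: {B0,B1} ∩ {B0,B1,B2,B3} = {B0,B1}; idom=B1
  B5: preds {B3,B4}: {B0,B1,B2,B3} ∩ {B0,B1,B4} = {B0,B1}; idom=B1
  B6: preds {B2,B4}: {B0,B1,B2} ∩ {B0,B1,B4} = {B0,B1}; idom=B1
  B9: preds {B0,B5,B6,B7,B8}: {B0} ∩ {B0,B1,B5} ∩ {B0,B1,B6} ∩ {B0,B1,B5,B7} ∩ {B0,B1,B5,B8} = {B0}; idom=B0

DF walk-up:
  B4←B1: walk · to B1
  B4←B3: walk B3→B2 to B1
  B5←B3: walk B3→B2 to B1
  B5←B4: walk B4 to B1
  B6←B2: walk B2 to B1
  B6←B4: walk B4 to B1
  B9←B0: walk · to B0
  B9←B5: walk B5→B1 to B0
  B9←B6: walk B6→B1 to B0
  B9←B7: walk B7→B5→B1 to B0
  B9←B8: walk B8→B5→B1 to B0
  B0 → ∅
  B1 → {B9}
  B2 → {B4,B5,B6}
  B3 → {B4,B5}
  B4 → {B5,B6}
  B5 → {B9}
  B6 → {B9}
  B7 → {B9}
  B8 → {B9}
  B9 → ∅

φ for q: defs {B1,B3,B5,B6,B7}
  DF⁺ = {B4,B5,B6,B9}

Answer: ["B4", "B5", "B6", "B9"]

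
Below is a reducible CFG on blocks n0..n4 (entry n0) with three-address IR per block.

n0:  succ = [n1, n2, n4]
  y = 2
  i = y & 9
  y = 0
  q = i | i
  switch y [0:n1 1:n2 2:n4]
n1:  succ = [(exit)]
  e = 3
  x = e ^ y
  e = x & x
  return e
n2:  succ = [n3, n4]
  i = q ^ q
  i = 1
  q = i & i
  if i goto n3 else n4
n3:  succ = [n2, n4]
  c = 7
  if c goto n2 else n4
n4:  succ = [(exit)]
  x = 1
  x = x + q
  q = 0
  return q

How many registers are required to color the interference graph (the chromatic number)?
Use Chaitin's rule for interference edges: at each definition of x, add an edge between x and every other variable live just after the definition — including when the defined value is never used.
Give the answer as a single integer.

Answer: 3

Working:
Block summaries:
  n0 def {i,q,y} use ∅
  n1 def {e,x} use {y}
  n2 def {i,q} use {q}
  n3 def {c} use ∅
  n4 def {q,x} use {q}

Live sets:
  n0 li=∅ lo={q,y}
  n1 li={y} lo=∅
  n2 li={q} lo={q}
  n3 li={q} lo={q}
  n4 li={q} lo=∅

Interference:
  c↔{q}
  e↔{y}
  i↔{q,y}
  q↔{c,i,x,y}
  x↔{q}
  y↔{e,i,q}

Registers:
  {i,q,y} pairwise interfere (3-clique) ⇒ χ ≥ 3
  3-colouring: c0={e,q}  c1={c,x,y}  c2={i}
  χ = 3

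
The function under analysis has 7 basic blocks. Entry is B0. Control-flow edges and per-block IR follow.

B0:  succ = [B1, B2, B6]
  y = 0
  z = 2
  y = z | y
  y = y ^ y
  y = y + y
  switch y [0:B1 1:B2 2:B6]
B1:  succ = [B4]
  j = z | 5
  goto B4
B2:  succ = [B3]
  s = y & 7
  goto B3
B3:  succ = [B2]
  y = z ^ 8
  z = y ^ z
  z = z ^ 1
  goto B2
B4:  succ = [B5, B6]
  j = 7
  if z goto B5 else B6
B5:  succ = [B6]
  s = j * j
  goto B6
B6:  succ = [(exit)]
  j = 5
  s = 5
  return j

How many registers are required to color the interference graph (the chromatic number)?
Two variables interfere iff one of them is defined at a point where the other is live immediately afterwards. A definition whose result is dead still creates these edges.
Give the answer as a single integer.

Answer: 3

Analysis:
Block summaries:
  B0: def={y,z} ue=∅
  B1: def={j} ue={z}
  B2: def={s} ue={y}
  B3: def={y,z} ue={z}
  B4: def={j} ue={z}
  B5: def={s} ue={j}
  B6: def={j,s} ue=∅

Liveness:
  B0 li=∅ lo={y,z}
  B1 li={z} lo={z}
  B2 li={y,z} lo={z}
  B3 li={z} lo={y,z}
  B4 li={z} lo={j}
  B5 li={j} lo=∅
  B6 li=∅ lo=∅

Interfere edges:
  j↔{s,z}
  s↔{j,z}
  y↔{z}
  z↔{j,s,y}

Registers:
  {j,s,z} pairwise interfere (3-clique) ⇒ χ ≥ 3
  3-colouring: c0={z}  c1={j,y}  c2={s}
  χ = 3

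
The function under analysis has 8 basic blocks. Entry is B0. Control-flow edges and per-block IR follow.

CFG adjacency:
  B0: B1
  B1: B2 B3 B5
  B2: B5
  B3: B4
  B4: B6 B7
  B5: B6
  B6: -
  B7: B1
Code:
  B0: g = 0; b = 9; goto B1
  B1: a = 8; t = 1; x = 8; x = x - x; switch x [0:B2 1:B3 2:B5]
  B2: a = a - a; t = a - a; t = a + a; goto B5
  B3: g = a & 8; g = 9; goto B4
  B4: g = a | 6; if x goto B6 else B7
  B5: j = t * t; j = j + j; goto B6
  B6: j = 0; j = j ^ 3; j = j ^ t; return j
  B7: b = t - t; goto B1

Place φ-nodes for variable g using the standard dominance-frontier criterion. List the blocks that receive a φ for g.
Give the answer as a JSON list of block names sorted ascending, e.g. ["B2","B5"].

Answer: ["B1", "B6"]

Derivation:
idom tree: B1←B0 B2←B1 B3←B1 B4←B3 B5←B1 B6←B1 B7←B4
Dom at joins:
  B1: preds {B0,B7}: {B0} ∩ {B0,B1,B3,B4,B7} = {B0}; idom=B0
  B5: preds {B1,B2}: {B0,B1} ∩ {B0,B1,B2} = {B0,B1}; idom=B1
  B6: preds {B4,B5}: {B0,B1,B3,B4} ∩ {B0,B1,B5} = {B0,B1}; idom=B1

Frontier:
  B1←B0: walk · to B0
  B1←B7: walk B7→B4→B3→B1 to B0
  B5←B1: walk · to B1
  B5←B2: walk B2 to B1
  B6←B4: walk B4→B3 to B1
  B6←B5: walk B5 to B1
  DF(B0)=∅
  DF(B1)={B1}
  DF(B2)={B5}
  DF(B3)={B1,B6}
  DF(B4)={B1,B6}
  DF(B5)={B6}
  DF(B6)=∅
  DF(B7)={B1}

φ for g: defs {B0,B3,B4}
  DF⁺ = {B1,B6}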